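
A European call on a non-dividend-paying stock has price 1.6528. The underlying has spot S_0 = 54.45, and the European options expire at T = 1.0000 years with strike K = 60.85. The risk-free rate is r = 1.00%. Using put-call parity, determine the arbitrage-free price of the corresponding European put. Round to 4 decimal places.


Answer: Put price = 7.4473

Derivation:
Put-call parity: C - P = S_0 * exp(-qT) - K * exp(-rT).
S_0 * exp(-qT) = 54.4500 * 1.00000000 = 54.45000000
K * exp(-rT) = 60.8500 * 0.99004983 = 60.24453238
P = C - S*exp(-qT) + K*exp(-rT)
P = 1.6528 - 54.45000000 + 60.24453238 = 7.4473


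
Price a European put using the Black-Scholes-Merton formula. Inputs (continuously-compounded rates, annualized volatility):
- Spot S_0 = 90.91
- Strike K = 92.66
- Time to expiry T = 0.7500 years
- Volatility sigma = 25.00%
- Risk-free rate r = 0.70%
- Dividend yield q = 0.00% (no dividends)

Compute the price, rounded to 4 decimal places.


d1 = (ln(S/K) + (r - q + 0.5*sigma^2) * T) / (sigma * sqrt(T)) = 0.04443577
d2 = d1 - sigma * sqrt(T) = -0.17207058
exp(-rT) = 0.99476376; exp(-qT) = 1.00000000
P = K * exp(-rT) * N(-d2) - S_0 * exp(-qT) * N(-d1)
N(-d1) = 0.48227853; N(-d2) = 0.56830898
P = 92.6600 * 0.99476376 * 0.56830898 - 90.9100 * 1.00000000 * 0.48227853 = 8.5398

Answer: Price = 8.5398


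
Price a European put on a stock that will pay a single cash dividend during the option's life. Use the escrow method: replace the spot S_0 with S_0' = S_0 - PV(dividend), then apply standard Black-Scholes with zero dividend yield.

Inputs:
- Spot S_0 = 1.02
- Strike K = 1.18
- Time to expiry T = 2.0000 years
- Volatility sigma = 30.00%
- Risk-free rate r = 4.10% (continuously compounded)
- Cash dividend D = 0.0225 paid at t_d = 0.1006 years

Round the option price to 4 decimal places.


PV(D) = D * exp(-r * t_d) = 0.0225 * 0.99588389 = 0.02240739
S_0' = S_0 - PV(D) = 1.0200 - 0.02240739 = 0.99759261
d1 = (ln(S_0'/K) + (r + sigma^2/2)*T) / (sigma*sqrt(T)) = 0.00960551
d2 = d1 - sigma*sqrt(T) = -0.41465856
exp(-rT) = 0.92127196
N(-d1) = 0.49616802; N(-d2) = 0.66080406
P = K * exp(-rT) * N(-d2) - S_0' * N(-d1) = 1.1800 * 0.92127196 * 0.66080406 - 0.99759261 * 0.49616802 = 0.2234

Answer: Price = 0.2234


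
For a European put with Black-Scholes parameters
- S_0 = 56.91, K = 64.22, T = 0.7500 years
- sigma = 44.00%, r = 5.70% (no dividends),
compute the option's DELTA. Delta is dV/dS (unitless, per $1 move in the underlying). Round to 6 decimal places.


d1 = -0.0144170032; d2 = -0.3954681809
phi(d1) = 0.3989008225; exp(-qT) = 1.0000000000; exp(-rT) = 0.9581508979
N(-d1) = 0.5057513529
Delta = -exp(-qT) * N(-d1) = -1.0000000000 * 0.5057513529 = -0.505751

Answer: Delta = -0.505751


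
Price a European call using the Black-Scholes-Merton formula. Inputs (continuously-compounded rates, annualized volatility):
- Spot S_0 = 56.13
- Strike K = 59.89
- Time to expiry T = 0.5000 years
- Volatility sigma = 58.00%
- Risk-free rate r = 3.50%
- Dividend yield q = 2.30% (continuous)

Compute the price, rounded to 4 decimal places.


Answer: Price = 7.7013

Derivation:
d1 = (ln(S/K) + (r - q + 0.5*sigma^2) * T) / (sigma * sqrt(T)) = 0.06159359
d2 = d1 - sigma * sqrt(T) = -0.34852834
exp(-rT) = 0.98265224; exp(-qT) = 0.98856587
C = S_0 * exp(-qT) * N(d1) - K * exp(-rT) * N(d2)
N(d1) = 0.52455676; N(d2) = 0.36372172
C = 56.1300 * 0.98856587 * 0.52455676 - 59.8900 * 0.98265224 * 0.36372172 = 7.7013


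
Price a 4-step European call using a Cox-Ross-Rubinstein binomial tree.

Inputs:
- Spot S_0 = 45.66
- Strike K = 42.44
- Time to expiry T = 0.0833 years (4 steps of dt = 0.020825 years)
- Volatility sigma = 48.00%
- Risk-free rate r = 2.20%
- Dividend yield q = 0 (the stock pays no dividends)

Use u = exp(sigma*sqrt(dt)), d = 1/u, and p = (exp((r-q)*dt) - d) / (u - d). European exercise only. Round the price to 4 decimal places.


dt = T/N = 0.020825
u = exp(sigma*sqrt(dt)) = 1.071724; d = 1/u = 0.933076
p = (exp((r-q)*dt) - d) / (u - d) = 0.485995
Discount per step: exp(-r*dt) = 0.999542
Stock lattice S(k, i) with i counting down-moves:
  k=0: S(0,0) = 45.6600
  k=1: S(1,0) = 48.9349; S(1,1) = 42.6043
  k=2: S(2,0) = 52.4447; S(2,1) = 45.6600; S(2,2) = 39.7530
  k=3: S(3,0) = 56.2062; S(3,1) = 48.9349; S(3,2) = 42.6043; S(3,3) = 37.0926
  k=4: S(4,0) = 60.2375; S(4,1) = 52.4447; S(4,2) = 45.6600; S(4,3) = 39.7530; S(4,4) = 34.6103
Terminal payoffs V(N, i) = max(S_T - K, 0):
  V(4,0) = 17.797515; V(4,1) = 10.004685; V(4,2) = 3.220000; V(4,3) = 0.000000; V(4,4) = 0.000000
Backward induction: V(k, i) = exp(-r*dt) * [p * V(k+1, i) + (1-p) * V(k+1, i+1)].
  V(3,0) = exp(-r*dt) * [p*17.797515 + (1-p)*10.004685] = 13.785645
  V(3,1) = exp(-r*dt) * [p*10.004685 + (1-p)*3.220000] = 6.514338
  V(3,2) = exp(-r*dt) * [p*3.220000 + (1-p)*0.000000] = 1.564187
  V(3,3) = exp(-r*dt) * [p*0.000000 + (1-p)*0.000000] = 0.000000
  V(2,0) = exp(-r*dt) * [p*13.785645 + (1-p)*6.514338] = 10.043555
  V(2,1) = exp(-r*dt) * [p*6.514338 + (1-p)*1.564187] = 3.968118
  V(2,2) = exp(-r*dt) * [p*1.564187 + (1-p)*0.000000] = 0.759839
  V(1,0) = exp(-r*dt) * [p*10.043555 + (1-p)*3.968118] = 6.917580
  V(1,1) = exp(-r*dt) * [p*3.968118 + (1-p)*0.759839] = 2.317984
  V(0,0) = exp(-r*dt) * [p*6.917580 + (1-p)*2.317984] = 4.551280

Answer: Price = V(0,0) = 4.5513


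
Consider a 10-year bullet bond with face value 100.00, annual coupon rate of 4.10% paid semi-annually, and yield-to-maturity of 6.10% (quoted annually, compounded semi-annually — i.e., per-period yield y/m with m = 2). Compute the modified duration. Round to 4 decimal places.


Coupon per period c = face * coupon_rate / m = 2.050000
Periods per year m = 2; per-period yield y/m = 0.030500
Number of cashflows N = 20
Cashflows (t years, CF_t, discount factor 1/(1+y/m)^(m*t), PV):
  t = 0.5000: CF_t = 2.050000, DF = 0.970403, PV = 1.989326
  t = 1.0000: CF_t = 2.050000, DF = 0.941681, PV = 1.930447
  t = 1.5000: CF_t = 2.050000, DF = 0.913810, PV = 1.873311
  t = 2.0000: CF_t = 2.050000, DF = 0.886764, PV = 1.817866
  t = 2.5000: CF_t = 2.050000, DF = 0.860518, PV = 1.764062
  t = 3.0000: CF_t = 2.050000, DF = 0.835049, PV = 1.711851
  t = 3.5000: CF_t = 2.050000, DF = 0.810334, PV = 1.661185
  t = 4.0000: CF_t = 2.050000, DF = 0.786350, PV = 1.612018
  t = 4.5000: CF_t = 2.050000, DF = 0.763076, PV = 1.564307
  t = 5.0000: CF_t = 2.050000, DF = 0.740491, PV = 1.518007
  t = 5.5000: CF_t = 2.050000, DF = 0.718575, PV = 1.473079
  t = 6.0000: CF_t = 2.050000, DF = 0.697307, PV = 1.429479
  t = 6.5000: CF_t = 2.050000, DF = 0.676669, PV = 1.387171
  t = 7.0000: CF_t = 2.050000, DF = 0.656641, PV = 1.346114
  t = 7.5000: CF_t = 2.050000, DF = 0.637206, PV = 1.306273
  t = 8.0000: CF_t = 2.050000, DF = 0.618347, PV = 1.267611
  t = 8.5000: CF_t = 2.050000, DF = 0.600045, PV = 1.230093
  t = 9.0000: CF_t = 2.050000, DF = 0.582286, PV = 1.193686
  t = 9.5000: CF_t = 2.050000, DF = 0.565052, PV = 1.158356
  t = 10.0000: CF_t = 102.050000, DF = 0.548328, PV = 55.956828
Price P = sum_t PV_t = 85.191068
First compute Macaulay numerator sum_t t * PV_t:
  t * PV_t at t = 0.5000: 0.994663
  t * PV_t at t = 1.0000: 1.930447
  t * PV_t at t = 1.5000: 2.809966
  t * PV_t at t = 2.0000: 3.635732
  t * PV_t at t = 2.5000: 4.410155
  t * PV_t at t = 3.0000: 5.135552
  t * PV_t at t = 3.5000: 5.814146
  t * PV_t at t = 4.0000: 6.448072
  t * PV_t at t = 4.5000: 7.039380
  t * PV_t at t = 5.0000: 7.590037
  t * PV_t at t = 5.5000: 8.101932
  t * PV_t at t = 6.0000: 8.576877
  t * PV_t at t = 6.5000: 9.016610
  t * PV_t at t = 7.0000: 9.422800
  t * PV_t at t = 7.5000: 9.797047
  t * PV_t at t = 8.0000: 10.140886
  t * PV_t at t = 8.5000: 10.455790
  t * PV_t at t = 9.0000: 10.743170
  t * PV_t at t = 9.5000: 11.004379
  t * PV_t at t = 10.0000: 559.568279
Macaulay duration D = 692.635919 / 85.191068 = 8.130382
Modified duration = D / (1 + y/m) = 8.130382 / (1 + 0.030500) = 7.889745

Answer: Modified duration = 7.8897


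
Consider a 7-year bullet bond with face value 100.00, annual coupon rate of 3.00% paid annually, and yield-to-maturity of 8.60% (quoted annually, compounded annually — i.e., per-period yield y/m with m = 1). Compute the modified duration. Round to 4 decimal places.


Answer: Modified duration = 5.7891

Derivation:
Coupon per period c = face * coupon_rate / m = 3.000000
Periods per year m = 1; per-period yield y/m = 0.086000
Number of cashflows N = 7
Cashflows (t years, CF_t, discount factor 1/(1+y/m)^(m*t), PV):
  t = 1.0000: CF_t = 3.000000, DF = 0.920810, PV = 2.762431
  t = 2.0000: CF_t = 3.000000, DF = 0.847892, PV = 2.543675
  t = 3.0000: CF_t = 3.000000, DF = 0.780747, PV = 2.342242
  t = 4.0000: CF_t = 3.000000, DF = 0.718920, PV = 2.156761
  t = 5.0000: CF_t = 3.000000, DF = 0.661989, PV = 1.985967
  t = 6.0000: CF_t = 3.000000, DF = 0.609566, PV = 1.828699
  t = 7.0000: CF_t = 103.000000, DF = 0.561295, PV = 57.813392
Price P = sum_t PV_t = 71.433167
First compute Macaulay numerator sum_t t * PV_t:
  t * PV_t at t = 1.0000: 2.762431
  t * PV_t at t = 2.0000: 5.087350
  t * PV_t at t = 3.0000: 7.026726
  t * PV_t at t = 4.0000: 8.627043
  t * PV_t at t = 5.0000: 9.929837
  t * PV_t at t = 6.0000: 10.972196
  t * PV_t at t = 7.0000: 404.693741
Macaulay duration D = 449.099324 / 71.433167 = 6.286986
Modified duration = D / (1 + y/m) = 6.286986 / (1 + 0.086000) = 5.789122


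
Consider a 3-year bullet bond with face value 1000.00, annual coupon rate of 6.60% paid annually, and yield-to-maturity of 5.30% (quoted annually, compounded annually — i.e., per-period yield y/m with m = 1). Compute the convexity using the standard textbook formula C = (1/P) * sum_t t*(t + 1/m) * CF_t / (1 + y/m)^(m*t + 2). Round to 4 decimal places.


Answer: Convexity = 9.9652

Derivation:
Coupon per period c = face * coupon_rate / m = 66.000000
Periods per year m = 1; per-period yield y/m = 0.053000
Number of cashflows N = 3
Cashflows (t years, CF_t, discount factor 1/(1+y/m)^(m*t), PV):
  t = 1.0000: CF_t = 66.000000, DF = 0.949668, PV = 62.678063
  t = 2.0000: CF_t = 66.000000, DF = 0.901869, PV = 59.523326
  t = 3.0000: CF_t = 1066.000000, DF = 0.856475, PV = 913.002762
Price P = sum_t PV_t = 1035.204151
Convexity numerator sum_t t*(t + 1/m) * CF_t / (1+y/m)^(m*t + 2):
  t = 1.0000: term = 113.054751
  t = 2.0000: term = 322.093308
  t = 3.0000: term = 9880.902066
Convexity = (1/P) * sum = 10316.050124 / 1035.204151 = 9.965233


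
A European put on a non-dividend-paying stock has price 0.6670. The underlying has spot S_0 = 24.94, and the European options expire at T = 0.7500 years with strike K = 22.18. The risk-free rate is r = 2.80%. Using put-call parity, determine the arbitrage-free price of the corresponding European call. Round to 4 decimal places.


Put-call parity: C - P = S_0 * exp(-qT) - K * exp(-rT).
S_0 * exp(-qT) = 24.9400 * 1.00000000 = 24.94000000
K * exp(-rT) = 22.1800 * 0.97921896 = 21.71907663
C = P + S*exp(-qT) - K*exp(-rT)
C = 0.6670 + 24.94000000 - 21.71907663 = 3.8879

Answer: Call price = 3.8879


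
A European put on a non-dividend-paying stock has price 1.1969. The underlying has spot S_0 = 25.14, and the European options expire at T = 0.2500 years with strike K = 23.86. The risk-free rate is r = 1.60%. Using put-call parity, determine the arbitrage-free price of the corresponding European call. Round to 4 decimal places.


Answer: Call price = 2.5721

Derivation:
Put-call parity: C - P = S_0 * exp(-qT) - K * exp(-rT).
S_0 * exp(-qT) = 25.1400 * 1.00000000 = 25.14000000
K * exp(-rT) = 23.8600 * 0.99600799 = 23.76475063
C = P + S*exp(-qT) - K*exp(-rT)
C = 1.1969 + 25.14000000 - 23.76475063 = 2.5721


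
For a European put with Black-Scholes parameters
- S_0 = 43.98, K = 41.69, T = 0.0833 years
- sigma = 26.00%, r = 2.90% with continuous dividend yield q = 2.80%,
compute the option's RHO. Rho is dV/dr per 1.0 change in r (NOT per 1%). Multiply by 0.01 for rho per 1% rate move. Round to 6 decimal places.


d1 = 0.7512278892; d2 = 0.6761873668
phi(d1) = 0.3008600105; exp(-qT) = 0.9976703179; exp(-rT) = 0.9975872155
N(-d2) = 0.2494608462
Rho = -K*T*exp(-rT)*N(-d2) = -41.6900 * 0.0833 * 0.9975872155 * 0.2494608462 = -0.864232

Answer: Rho = -0.864232


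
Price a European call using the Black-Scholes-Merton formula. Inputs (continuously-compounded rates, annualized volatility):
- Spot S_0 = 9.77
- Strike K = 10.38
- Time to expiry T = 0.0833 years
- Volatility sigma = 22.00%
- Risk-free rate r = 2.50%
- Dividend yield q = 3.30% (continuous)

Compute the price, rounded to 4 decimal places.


d1 = (ln(S/K) + (r - q + 0.5*sigma^2) * T) / (sigma * sqrt(T)) = -0.93258022
d2 = d1 - sigma * sqrt(T) = -0.99607604
exp(-rT) = 0.99791967; exp(-qT) = 0.99725487
C = S_0 * exp(-qT) * N(d1) - K * exp(-rT) * N(d2)
N(d1) = 0.17551838; N(d2) = 0.15960660
C = 9.7700 * 0.99725487 * 0.17551838 - 10.3800 * 0.99791967 * 0.15960660 = 0.0568

Answer: Price = 0.0568


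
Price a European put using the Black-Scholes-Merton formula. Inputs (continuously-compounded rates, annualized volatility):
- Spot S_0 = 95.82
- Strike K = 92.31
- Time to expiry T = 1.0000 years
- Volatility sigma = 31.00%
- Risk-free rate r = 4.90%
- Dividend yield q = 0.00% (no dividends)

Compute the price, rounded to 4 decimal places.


d1 = (ln(S/K) + (r - q + 0.5*sigma^2) * T) / (sigma * sqrt(T)) = 0.43344824
d2 = d1 - sigma * sqrt(T) = 0.12344824
exp(-rT) = 0.95218113; exp(-qT) = 1.00000000
P = K * exp(-rT) * N(-d2) - S_0 * exp(-qT) * N(-d1)
N(-d1) = 0.33234458; N(-d2) = 0.45087608
P = 92.3100 * 0.95218113 * 0.45087608 - 95.8200 * 1.00000000 * 0.33234458 = 7.7849

Answer: Price = 7.7849


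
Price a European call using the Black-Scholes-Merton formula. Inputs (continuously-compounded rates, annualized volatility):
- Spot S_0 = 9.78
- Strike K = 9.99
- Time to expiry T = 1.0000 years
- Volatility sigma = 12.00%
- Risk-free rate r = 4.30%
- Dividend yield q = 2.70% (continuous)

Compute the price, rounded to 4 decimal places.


d1 = (ln(S/K) + (r - q + 0.5*sigma^2) * T) / (sigma * sqrt(T)) = 0.01629076
d2 = d1 - sigma * sqrt(T) = -0.10370924
exp(-rT) = 0.95791139; exp(-qT) = 0.97336124
C = S_0 * exp(-qT) * N(d1) - K * exp(-rT) * N(d2)
N(d1) = 0.50649879; N(d2) = 0.45870005
C = 9.7800 * 0.97336124 * 0.50649879 - 9.9900 * 0.95791139 * 0.45870005 = 0.4321

Answer: Price = 0.4321


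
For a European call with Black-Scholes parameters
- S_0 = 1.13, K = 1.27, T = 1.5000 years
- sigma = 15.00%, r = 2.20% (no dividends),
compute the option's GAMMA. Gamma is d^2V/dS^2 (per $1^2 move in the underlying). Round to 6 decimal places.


d1 = -0.3642895720; d2 = -0.5480013027
phi(d1) = 0.3733302063; exp(-qT) = 1.0000000000; exp(-rT) = 0.9675385596
Gamma = exp(-qT) * phi(d1) / (S * sigma * sqrt(T)) = 1.0000000000 * 0.3733302063 / (1.1300 * 0.1500 * 1.2247448714) = 1.798365

Answer: Gamma = 1.798365


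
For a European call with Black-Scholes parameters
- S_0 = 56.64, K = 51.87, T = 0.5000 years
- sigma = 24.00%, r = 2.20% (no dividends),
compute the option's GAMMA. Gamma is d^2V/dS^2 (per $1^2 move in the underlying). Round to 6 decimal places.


Answer: Gamma = 0.033203

Derivation:
d1 = 0.6680677754; d2 = 0.4983621479
phi(d1) = 0.3191494440; exp(-qT) = 1.0000000000; exp(-rT) = 0.9890602788
Gamma = exp(-qT) * phi(d1) / (S * sigma * sqrt(T)) = 1.0000000000 * 0.3191494440 / (56.6400 * 0.2400 * 0.7071067812) = 0.033203


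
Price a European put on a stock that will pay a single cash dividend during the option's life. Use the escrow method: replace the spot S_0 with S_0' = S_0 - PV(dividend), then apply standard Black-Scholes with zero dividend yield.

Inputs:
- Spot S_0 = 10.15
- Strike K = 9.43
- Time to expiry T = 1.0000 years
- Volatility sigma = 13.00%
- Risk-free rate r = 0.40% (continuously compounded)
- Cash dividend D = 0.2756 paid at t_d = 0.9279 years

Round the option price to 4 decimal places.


PV(D) = D * exp(-r * t_d) = 0.2756 * 0.99629528 = 0.27457898
S_0' = S_0 - PV(D) = 10.1500 - 0.27457898 = 9.87542102
d1 = (ln(S_0'/K) + (r + sigma^2/2)*T) / (sigma*sqrt(T)) = 0.45079114
d2 = d1 - sigma*sqrt(T) = 0.32079114
exp(-rT) = 0.99600799
N(-d1) = 0.32607004; N(-d2) = 0.37418434
P = K * exp(-rT) * N(-d2) - S_0' * N(-d1) = 9.4300 * 0.99600799 * 0.37418434 - 9.87542102 * 0.32607004 = 0.2944

Answer: Price = 0.2944


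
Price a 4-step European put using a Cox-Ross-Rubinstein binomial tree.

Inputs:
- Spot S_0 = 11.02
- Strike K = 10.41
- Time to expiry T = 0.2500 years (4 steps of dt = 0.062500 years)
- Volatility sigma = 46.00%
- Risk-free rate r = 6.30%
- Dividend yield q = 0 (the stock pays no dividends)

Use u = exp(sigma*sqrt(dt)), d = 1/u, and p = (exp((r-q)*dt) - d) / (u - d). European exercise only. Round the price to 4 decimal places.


dt = T/N = 0.062500
u = exp(sigma*sqrt(dt)) = 1.121873; d = 1/u = 0.891366
p = (exp((r-q)*dt) - d) / (u - d) = 0.488397
Discount per step: exp(-r*dt) = 0.996070
Stock lattice S(k, i) with i counting down-moves:
  k=0: S(0,0) = 11.0200
  k=1: S(1,0) = 12.3630; S(1,1) = 9.8229
  k=2: S(2,0) = 13.8698; S(2,1) = 11.0200; S(2,2) = 8.7558
  k=3: S(3,0) = 15.5601; S(3,1) = 12.3630; S(3,2) = 9.8229; S(3,3) = 7.8046
  k=4: S(4,0) = 17.4565; S(4,1) = 13.8698; S(4,2) = 11.0200; S(4,3) = 8.7558; S(4,4) = 6.9567
Terminal payoffs V(N, i) = max(K - S_T, 0):
  V(4,0) = 0.000000; V(4,1) = 0.000000; V(4,2) = 0.000000; V(4,3) = 1.654240; V(4,4) = 3.453254
Backward induction: V(k, i) = exp(-r*dt) * [p * V(k+1, i) + (1-p) * V(k+1, i+1)].
  V(3,0) = exp(-r*dt) * [p*0.000000 + (1-p)*0.000000] = 0.000000
  V(3,1) = exp(-r*dt) * [p*0.000000 + (1-p)*0.000000] = 0.000000
  V(3,2) = exp(-r*dt) * [p*0.000000 + (1-p)*1.654240] = 0.842988
  V(3,3) = exp(-r*dt) * [p*1.654240 + (1-p)*3.453254] = 2.564503
  V(2,0) = exp(-r*dt) * [p*0.000000 + (1-p)*0.000000] = 0.000000
  V(2,1) = exp(-r*dt) * [p*0.000000 + (1-p)*0.842988] = 0.429580
  V(2,2) = exp(-r*dt) * [p*0.842988 + (1-p)*2.564503] = 1.716946
  V(1,0) = exp(-r*dt) * [p*0.000000 + (1-p)*0.429580] = 0.218911
  V(1,1) = exp(-r*dt) * [p*0.429580 + (1-p)*1.716946] = 1.083924
  V(0,0) = exp(-r*dt) * [p*0.218911 + (1-p)*1.083924] = 0.658854

Answer: Price = V(0,0) = 0.6589


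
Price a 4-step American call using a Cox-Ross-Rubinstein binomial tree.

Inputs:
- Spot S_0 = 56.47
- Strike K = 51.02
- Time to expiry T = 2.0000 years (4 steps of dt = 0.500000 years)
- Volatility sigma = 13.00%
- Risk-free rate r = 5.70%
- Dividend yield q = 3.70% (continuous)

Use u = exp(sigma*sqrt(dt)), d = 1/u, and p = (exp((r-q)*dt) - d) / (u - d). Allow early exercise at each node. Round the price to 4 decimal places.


Answer: Price = V(0,0) = 8.2175

Derivation:
dt = T/N = 0.500000
u = exp(sigma*sqrt(dt)) = 1.096281; d = 1/u = 0.912175
p = (exp((r-q)*dt) - d) / (u - d) = 0.531624
Discount per step: exp(-r*dt) = 0.971902
Stock lattice S(k, i) with i counting down-moves:
  k=0: S(0,0) = 56.4700
  k=1: S(1,0) = 61.9070; S(1,1) = 51.5105
  k=2: S(2,0) = 67.8675; S(2,1) = 56.4700; S(2,2) = 46.9866
  k=3: S(3,0) = 74.4019; S(3,1) = 61.9070; S(3,2) = 51.5105; S(3,3) = 42.8600
  k=4: S(4,0) = 81.5654; S(4,1) = 67.8675; S(4,2) = 56.4700; S(4,3) = 46.9866; S(4,4) = 39.0958
Terminal payoffs V(N, i) = max(S_T - K, 0):
  V(4,0) = 30.545392; V(4,1) = 16.847501; V(4,2) = 5.450000; V(4,3) = 0.000000; V(4,4) = 0.000000
Backward induction: V(k, i) = exp(-r*dt) * [p * V(k+1, i) + (1-p) * V(k+1, i+1)]; then take max(V_cont, immediate exercise) for American.
  V(3,0) = exp(-r*dt) * [p*30.545392 + (1-p)*16.847501] = 23.451641; exercise = 23.381877; V(3,0) = max -> 23.451641
  V(3,1) = exp(-r*dt) * [p*16.847501 + (1-p)*5.450000] = 11.185803; exercise = 10.887009; V(3,1) = max -> 11.185803
  V(3,2) = exp(-r*dt) * [p*5.450000 + (1-p)*0.000000] = 2.815942; exercise = 0.490499; V(3,2) = max -> 2.815942
  V(3,3) = exp(-r*dt) * [p*0.000000 + (1-p)*0.000000] = 0.000000; exercise = 0.000000; V(3,3) = max -> 0.000000
  V(2,0) = exp(-r*dt) * [p*23.451641 + (1-p)*11.185803] = 17.209101; exercise = 16.847501; V(2,0) = max -> 17.209101
  V(2,1) = exp(-r*dt) * [p*11.185803 + (1-p)*2.815942] = 7.061415; exercise = 5.450000; V(2,1) = max -> 7.061415
  V(2,2) = exp(-r*dt) * [p*2.815942 + (1-p)*0.000000] = 1.454959; exercise = 0.000000; V(2,2) = max -> 1.454959
  V(1,0) = exp(-r*dt) * [p*17.209101 + (1-p)*7.061415] = 12.106179; exercise = 10.887009; V(1,0) = max -> 12.106179
  V(1,1) = exp(-r*dt) * [p*7.061415 + (1-p)*1.454959] = 4.310859; exercise = 0.490499; V(1,1) = max -> 4.310859
  V(0,0) = exp(-r*dt) * [p*12.106179 + (1-p)*4.310859] = 8.217471; exercise = 5.450000; V(0,0) = max -> 8.217471


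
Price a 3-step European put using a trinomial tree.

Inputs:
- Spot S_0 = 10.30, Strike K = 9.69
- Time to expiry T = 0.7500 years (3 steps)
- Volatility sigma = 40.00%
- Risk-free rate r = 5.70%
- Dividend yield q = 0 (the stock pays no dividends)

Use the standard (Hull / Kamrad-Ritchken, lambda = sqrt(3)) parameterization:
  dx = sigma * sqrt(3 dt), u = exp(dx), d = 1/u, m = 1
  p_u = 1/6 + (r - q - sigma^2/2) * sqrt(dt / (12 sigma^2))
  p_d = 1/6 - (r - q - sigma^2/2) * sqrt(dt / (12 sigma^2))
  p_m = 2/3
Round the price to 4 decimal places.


dt = T/N = 0.250000; dx = sigma*sqrt(3*dt) = 0.346410
u = exp(dx) = 1.413982; d = 1/u = 0.707222
p_u = 0.158367, p_m = 0.666667, p_d = 0.174966
Discount per step: exp(-r*dt) = 0.985851
Stock lattice S(k, j) with j the centered position index:
  k=0: S(0,+0) = 10.3000
  k=1: S(1,-1) = 7.2844; S(1,+0) = 10.3000; S(1,+1) = 14.5640
  k=2: S(2,-2) = 5.1517; S(2,-1) = 7.2844; S(2,+0) = 10.3000; S(2,+1) = 14.5640; S(2,+2) = 20.5933
  k=3: S(3,-3) = 3.6434; S(3,-2) = 5.1517; S(3,-1) = 7.2844; S(3,+0) = 10.3000; S(3,+1) = 14.5640; S(3,+2) = 20.5933; S(3,+3) = 29.1185
Terminal payoffs V(N, j) = max(K - S_T, 0):
  V(3,-3) = 6.046614; V(3,-2) = 4.538316; V(3,-1) = 2.405610; V(3,+0) = 0.000000; V(3,+1) = 0.000000; V(3,+2) = 0.000000; V(3,+3) = 0.000000
Backward induction: V(k, j) = exp(-r*dt) * [p_u * V(k+1, j+1) + p_m * V(k+1, j) + p_d * V(k+1, j-1)]
  V(2,-2) = exp(-r*dt) * [p_u*2.405610 + p_m*4.538316 + p_d*6.046614] = 4.401299
  V(2,-1) = exp(-r*dt) * [p_u*0.000000 + p_m*2.405610 + p_d*4.538316] = 2.363865
  V(2,+0) = exp(-r*dt) * [p_u*0.000000 + p_m*0.000000 + p_d*2.405610] = 0.414945
  V(2,+1) = exp(-r*dt) * [p_u*0.000000 + p_m*0.000000 + p_d*0.000000] = 0.000000
  V(2,+2) = exp(-r*dt) * [p_u*0.000000 + p_m*0.000000 + p_d*0.000000] = 0.000000
  V(1,-1) = exp(-r*dt) * [p_u*0.414945 + p_m*2.363865 + p_d*4.401299] = 2.377579
  V(1,+0) = exp(-r*dt) * [p_u*0.000000 + p_m*0.414945 + p_d*2.363865] = 0.680460
  V(1,+1) = exp(-r*dt) * [p_u*0.000000 + p_m*0.000000 + p_d*0.414945] = 0.071574
  V(0,+0) = exp(-r*dt) * [p_u*0.071574 + p_m*0.680460 + p_d*2.377579] = 0.868506

Answer: Price = V(0,0) = 0.8685


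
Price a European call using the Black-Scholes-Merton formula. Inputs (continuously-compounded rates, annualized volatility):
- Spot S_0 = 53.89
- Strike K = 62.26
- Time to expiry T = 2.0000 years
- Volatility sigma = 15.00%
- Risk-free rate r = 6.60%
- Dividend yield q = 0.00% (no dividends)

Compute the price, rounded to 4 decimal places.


Answer: Price = 4.2527

Derivation:
d1 = (ln(S/K) + (r - q + 0.5*sigma^2) * T) / (sigma * sqrt(T)) = 0.04773332
d2 = d1 - sigma * sqrt(T) = -0.16439871
exp(-rT) = 0.87634100; exp(-qT) = 1.00000000
C = S_0 * exp(-qT) * N(d1) - K * exp(-rT) * N(d2)
N(d1) = 0.51903561; N(d2) = 0.43470864
C = 53.8900 * 1.00000000 * 0.51903561 - 62.2600 * 0.87634100 * 0.43470864 = 4.2527


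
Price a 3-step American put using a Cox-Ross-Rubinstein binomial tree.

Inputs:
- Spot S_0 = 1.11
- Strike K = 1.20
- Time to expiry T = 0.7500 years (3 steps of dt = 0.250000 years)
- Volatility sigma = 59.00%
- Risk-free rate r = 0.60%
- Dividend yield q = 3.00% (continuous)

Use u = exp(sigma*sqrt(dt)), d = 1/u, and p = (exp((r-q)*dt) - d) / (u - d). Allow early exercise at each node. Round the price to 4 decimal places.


dt = T/N = 0.250000
u = exp(sigma*sqrt(dt)) = 1.343126; d = 1/u = 0.744532
p = (exp((r-q)*dt) - d) / (u - d) = 0.416787
Discount per step: exp(-r*dt) = 0.998501
Stock lattice S(k, i) with i counting down-moves:
  k=0: S(0,0) = 1.1100
  k=1: S(1,0) = 1.4909; S(1,1) = 0.8264
  k=2: S(2,0) = 2.0024; S(2,1) = 1.1100; S(2,2) = 0.6153
  k=3: S(3,0) = 2.6895; S(3,1) = 1.4909; S(3,2) = 0.8264; S(3,3) = 0.4581
Terminal payoffs V(N, i) = max(K - S_T, 0):
  V(3,0) = 0.000000; V(3,1) = 0.000000; V(3,2) = 0.373570; V(3,3) = 0.741887
Backward induction: V(k, i) = exp(-r*dt) * [p * V(k+1, i) + (1-p) * V(k+1, i+1)]; then take max(V_cont, immediate exercise) for American.
  V(2,0) = exp(-r*dt) * [p*0.000000 + (1-p)*0.000000] = 0.000000; exercise = 0.000000; V(2,0) = max -> 0.000000
  V(2,1) = exp(-r*dt) * [p*0.000000 + (1-p)*0.373570] = 0.217544; exercise = 0.090000; V(2,1) = max -> 0.217544
  V(2,2) = exp(-r*dt) * [p*0.373570 + (1-p)*0.741887] = 0.587496; exercise = 0.584697; V(2,2) = max -> 0.587496
  V(1,0) = exp(-r*dt) * [p*0.000000 + (1-p)*0.217544] = 0.126685; exercise = 0.000000; V(1,0) = max -> 0.126685
  V(1,1) = exp(-r*dt) * [p*0.217544 + (1-p)*0.587496] = 0.432655; exercise = 0.373570; V(1,1) = max -> 0.432655
  V(0,0) = exp(-r*dt) * [p*0.126685 + (1-p)*0.432655] = 0.304673; exercise = 0.090000; V(0,0) = max -> 0.304673

Answer: Price = V(0,0) = 0.3047


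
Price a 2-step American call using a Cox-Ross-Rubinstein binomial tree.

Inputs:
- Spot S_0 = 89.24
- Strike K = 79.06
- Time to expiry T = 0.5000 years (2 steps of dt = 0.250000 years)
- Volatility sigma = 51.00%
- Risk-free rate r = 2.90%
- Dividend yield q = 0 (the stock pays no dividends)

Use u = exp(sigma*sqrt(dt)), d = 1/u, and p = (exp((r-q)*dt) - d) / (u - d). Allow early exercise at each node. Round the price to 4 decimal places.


dt = T/N = 0.250000
u = exp(sigma*sqrt(dt)) = 1.290462; d = 1/u = 0.774916
p = (exp((r-q)*dt) - d) / (u - d) = 0.450707
Discount per step: exp(-r*dt) = 0.992776
Stock lattice S(k, i) with i counting down-moves:
  k=0: S(0,0) = 89.2400
  k=1: S(1,0) = 115.1608; S(1,1) = 69.1535
  k=2: S(2,0) = 148.6106; S(2,1) = 89.2400; S(2,2) = 53.5882
Terminal payoffs V(N, i) = max(S_T - K, 0):
  V(2,0) = 69.550586; V(2,1) = 10.180000; V(2,2) = 0.000000
Backward induction: V(k, i) = exp(-r*dt) * [p * V(k+1, i) + (1-p) * V(k+1, i+1)]; then take max(V_cont, immediate exercise) for American.
  V(1,0) = exp(-r*dt) * [p*69.550586 + (1-p)*10.180000] = 36.671907; exercise = 36.100795; V(1,0) = max -> 36.671907
  V(1,1) = exp(-r*dt) * [p*10.180000 + (1-p)*0.000000] = 4.555054; exercise = 0.000000; V(1,1) = max -> 4.555054
  V(0,0) = exp(-r*dt) * [p*36.671907 + (1-p)*4.555054] = 18.892877; exercise = 10.180000; V(0,0) = max -> 18.892877

Answer: Price = V(0,0) = 18.8929


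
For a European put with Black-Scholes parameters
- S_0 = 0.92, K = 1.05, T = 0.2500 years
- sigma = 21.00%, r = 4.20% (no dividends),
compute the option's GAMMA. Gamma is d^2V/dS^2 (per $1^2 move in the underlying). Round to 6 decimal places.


Answer: Gamma = 2.239632

Derivation:
d1 = -1.1062787915; d2 = -1.2112787915
phi(d1) = 0.2163484632; exp(-qT) = 1.0000000000; exp(-rT) = 0.9895549326
Gamma = exp(-qT) * phi(d1) / (S * sigma * sqrt(T)) = 1.0000000000 * 0.2163484632 / (0.9200 * 0.2100 * 0.5000000000) = 2.239632


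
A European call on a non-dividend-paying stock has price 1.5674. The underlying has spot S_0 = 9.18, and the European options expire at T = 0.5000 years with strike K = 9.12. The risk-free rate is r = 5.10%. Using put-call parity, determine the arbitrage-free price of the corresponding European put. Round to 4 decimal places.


Put-call parity: C - P = S_0 * exp(-qT) - K * exp(-rT).
S_0 * exp(-qT) = 9.1800 * 1.00000000 = 9.18000000
K * exp(-rT) = 9.1200 * 0.97482238 = 8.89038010
P = C - S*exp(-qT) + K*exp(-rT)
P = 1.5674 - 9.18000000 + 8.89038010 = 1.2778

Answer: Put price = 1.2778


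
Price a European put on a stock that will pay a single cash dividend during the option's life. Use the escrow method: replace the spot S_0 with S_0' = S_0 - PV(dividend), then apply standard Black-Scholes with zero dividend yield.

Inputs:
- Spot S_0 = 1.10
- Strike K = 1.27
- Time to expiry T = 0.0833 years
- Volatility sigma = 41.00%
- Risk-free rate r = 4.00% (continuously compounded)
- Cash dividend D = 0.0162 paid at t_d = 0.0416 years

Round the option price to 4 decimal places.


PV(D) = D * exp(-r * t_d) = 0.0162 * 0.99833738 = 0.01617307
S_0' = S_0 - PV(D) = 1.1000 - 0.01617307 = 1.08382693
d1 = (ln(S_0'/K) + (r + sigma^2/2)*T) / (sigma*sqrt(T)) = -1.25227228
d2 = d1 - sigma*sqrt(T) = -1.37060541
exp(-rT) = 0.99667354
N(-d1) = 0.89476467; N(-d2) = 0.91475100
P = K * exp(-rT) * N(-d2) - S_0' * N(-d1) = 1.2700 * 0.99667354 * 0.91475100 - 1.08382693 * 0.89476467 = 0.1881

Answer: Price = 0.1881


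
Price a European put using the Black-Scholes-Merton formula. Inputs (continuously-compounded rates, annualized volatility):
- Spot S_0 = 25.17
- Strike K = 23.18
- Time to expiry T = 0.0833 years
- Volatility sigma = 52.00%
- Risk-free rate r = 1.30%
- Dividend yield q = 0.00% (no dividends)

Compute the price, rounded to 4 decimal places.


d1 = (ln(S/K) + (r - q + 0.5*sigma^2) * T) / (sigma * sqrt(T)) = 0.63104592
d2 = d1 - sigma * sqrt(T) = 0.48096488
exp(-rT) = 0.99891769; exp(-qT) = 1.00000000
P = K * exp(-rT) * N(-d2) - S_0 * exp(-qT) * N(-d1)
N(-d1) = 0.26400525; N(-d2) = 0.31527073
P = 23.1800 * 0.99891769 * 0.31527073 - 25.1700 * 1.00000000 * 0.26400525 = 0.6551

Answer: Price = 0.6551


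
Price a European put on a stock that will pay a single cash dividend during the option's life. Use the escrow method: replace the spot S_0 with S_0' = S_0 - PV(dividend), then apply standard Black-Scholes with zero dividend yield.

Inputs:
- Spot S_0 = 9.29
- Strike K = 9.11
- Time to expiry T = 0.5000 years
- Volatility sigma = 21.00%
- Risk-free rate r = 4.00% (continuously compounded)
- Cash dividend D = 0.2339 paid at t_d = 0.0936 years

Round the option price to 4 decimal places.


Answer: Price = 0.4710

Derivation:
PV(D) = D * exp(-r * t_d) = 0.2339 * 0.99626300 = 0.23302592
S_0' = S_0 - PV(D) = 9.2900 - 0.23302592 = 9.05697408
d1 = (ln(S_0'/K) + (r + sigma^2/2)*T) / (sigma*sqrt(T)) = 0.16962055
d2 = d1 - sigma*sqrt(T) = 0.02112813
exp(-rT) = 0.98019867
N(-d1) = 0.43265428; N(-d2) = 0.49157172
P = K * exp(-rT) * N(-d2) - S_0' * N(-d1) = 9.1100 * 0.98019867 * 0.49157172 - 9.05697408 * 0.43265428 = 0.4710


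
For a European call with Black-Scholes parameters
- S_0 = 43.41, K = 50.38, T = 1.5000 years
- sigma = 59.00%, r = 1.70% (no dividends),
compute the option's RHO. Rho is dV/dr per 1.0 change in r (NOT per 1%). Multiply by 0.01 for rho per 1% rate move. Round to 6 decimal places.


Answer: Rho = 21.903942

Derivation:
d1 = 0.1905212546; d2 = -0.5320782195
phi(d1) = 0.3917671161; exp(-qT) = 1.0000000000; exp(-rT) = 0.9748223790
N(d2) = 0.2973359109
Rho = K*T*exp(-rT)*N(d2) = 50.3800 * 1.5000 * 0.9748223790 * 0.2973359109 = 21.903942


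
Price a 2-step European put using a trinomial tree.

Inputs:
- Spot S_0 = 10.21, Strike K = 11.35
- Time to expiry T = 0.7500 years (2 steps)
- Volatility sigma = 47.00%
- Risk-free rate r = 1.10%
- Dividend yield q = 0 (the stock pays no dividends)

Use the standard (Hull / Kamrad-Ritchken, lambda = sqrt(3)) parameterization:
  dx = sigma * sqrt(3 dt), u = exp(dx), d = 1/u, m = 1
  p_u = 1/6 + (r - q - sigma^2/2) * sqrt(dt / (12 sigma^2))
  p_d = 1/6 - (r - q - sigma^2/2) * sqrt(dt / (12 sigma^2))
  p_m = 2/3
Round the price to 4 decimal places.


Answer: Price = V(0,0) = 2.2646

Derivation:
dt = T/N = 0.375000; dx = sigma*sqrt(3*dt) = 0.498510
u = exp(dx) = 1.646267; d = 1/u = 0.607435
p_u = 0.129261, p_m = 0.666667, p_d = 0.204072
Discount per step: exp(-r*dt) = 0.995883
Stock lattice S(k, j) with j the centered position index:
  k=0: S(0,+0) = 10.2100
  k=1: S(1,-1) = 6.2019; S(1,+0) = 10.2100; S(1,+1) = 16.8084
  k=2: S(2,-2) = 3.7673; S(2,-1) = 6.2019; S(2,+0) = 10.2100; S(2,+1) = 16.8084; S(2,+2) = 27.6711
Terminal payoffs V(N, j) = max(K - S_T, 0):
  V(2,-2) = 7.582743; V(2,-1) = 5.148090; V(2,+0) = 1.140000; V(2,+1) = 0.000000; V(2,+2) = 0.000000
Backward induction: V(k, j) = exp(-r*dt) * [p_u * V(k+1, j+1) + p_m * V(k+1, j) + p_d * V(k+1, j-1)]
  V(1,-1) = exp(-r*dt) * [p_u*1.140000 + p_m*5.148090 + p_d*7.582743] = 5.105738
  V(1,+0) = exp(-r*dt) * [p_u*0.000000 + p_m*1.140000 + p_d*5.148090] = 1.803127
  V(1,+1) = exp(-r*dt) * [p_u*0.000000 + p_m*0.000000 + p_d*1.140000] = 0.231684
  V(0,+0) = exp(-r*dt) * [p_u*0.231684 + p_m*1.803127 + p_d*5.105738] = 2.264609


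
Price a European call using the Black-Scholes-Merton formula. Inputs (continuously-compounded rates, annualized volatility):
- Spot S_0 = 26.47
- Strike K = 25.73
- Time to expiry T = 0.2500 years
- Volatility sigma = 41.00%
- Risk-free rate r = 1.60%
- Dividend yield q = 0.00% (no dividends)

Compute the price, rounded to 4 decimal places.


Answer: Price = 2.5743

Derivation:
d1 = (ln(S/K) + (r - q + 0.5*sigma^2) * T) / (sigma * sqrt(T)) = 0.26032629
d2 = d1 - sigma * sqrt(T) = 0.05532629
exp(-rT) = 0.99600799; exp(-qT) = 1.00000000
C = S_0 * exp(-qT) * N(d1) - K * exp(-rT) * N(d2)
N(d1) = 0.60269395; N(d2) = 0.52206074
C = 26.4700 * 1.00000000 * 0.60269395 - 25.7300 * 0.99600799 * 0.52206074 = 2.5743


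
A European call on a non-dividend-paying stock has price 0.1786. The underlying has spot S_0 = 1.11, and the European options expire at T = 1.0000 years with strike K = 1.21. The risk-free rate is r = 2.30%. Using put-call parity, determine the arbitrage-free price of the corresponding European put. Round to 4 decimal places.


Answer: Put price = 0.2511

Derivation:
Put-call parity: C - P = S_0 * exp(-qT) - K * exp(-rT).
S_0 * exp(-qT) = 1.1100 * 1.00000000 = 1.11000000
K * exp(-rT) = 1.2100 * 0.97726248 = 1.18248761
P = C - S*exp(-qT) + K*exp(-rT)
P = 0.1786 - 1.11000000 + 1.18248761 = 0.2511


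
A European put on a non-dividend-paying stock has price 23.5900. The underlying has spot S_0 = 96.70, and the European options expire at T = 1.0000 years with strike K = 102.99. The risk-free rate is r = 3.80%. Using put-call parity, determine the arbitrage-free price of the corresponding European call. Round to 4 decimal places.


Put-call parity: C - P = S_0 * exp(-qT) - K * exp(-rT).
S_0 * exp(-qT) = 96.7000 * 1.00000000 = 96.70000000
K * exp(-rT) = 102.9900 * 0.96271294 = 99.14980578
C = P + S*exp(-qT) - K*exp(-rT)
C = 23.5900 + 96.70000000 - 99.14980578 = 21.1402

Answer: Call price = 21.1402


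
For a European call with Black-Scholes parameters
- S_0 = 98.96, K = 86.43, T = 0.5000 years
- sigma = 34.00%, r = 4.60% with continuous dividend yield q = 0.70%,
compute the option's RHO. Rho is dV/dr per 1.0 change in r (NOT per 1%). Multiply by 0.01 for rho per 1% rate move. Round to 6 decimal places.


d1 = 0.7644277282; d2 = 0.5240114226
phi(d1) = 0.2978654486; exp(-qT) = 0.9965061179; exp(-rT) = 0.9772624838
N(d2) = 0.6998647025
Rho = K*T*exp(-rT)*N(d2) = 86.4300 * 0.5000 * 0.9772624838 * 0.6998647025 = 29.556965

Answer: Rho = 29.556965


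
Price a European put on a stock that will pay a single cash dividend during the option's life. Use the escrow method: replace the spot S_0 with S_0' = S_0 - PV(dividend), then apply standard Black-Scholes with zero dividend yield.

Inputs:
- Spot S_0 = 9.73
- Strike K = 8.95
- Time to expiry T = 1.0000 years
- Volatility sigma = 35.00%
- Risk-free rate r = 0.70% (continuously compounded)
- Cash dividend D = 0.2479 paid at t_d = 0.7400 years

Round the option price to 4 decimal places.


PV(D) = D * exp(-r * t_d) = 0.2479 * 0.99483339 = 0.24661920
S_0' = S_0 - PV(D) = 9.7300 - 0.24661920 = 9.48338080
d1 = (ln(S_0'/K) + (r + sigma^2/2)*T) / (sigma*sqrt(T)) = 0.36039241
d2 = d1 - sigma*sqrt(T) = 0.01039241
exp(-rT) = 0.99302444
N(-d1) = 0.35927685; N(-d2) = 0.49585410
P = K * exp(-rT) * N(-d2) - S_0' * N(-d1) = 8.9500 * 0.99302444 * 0.49585410 - 9.48338080 * 0.35927685 = 0.9998

Answer: Price = 0.9998


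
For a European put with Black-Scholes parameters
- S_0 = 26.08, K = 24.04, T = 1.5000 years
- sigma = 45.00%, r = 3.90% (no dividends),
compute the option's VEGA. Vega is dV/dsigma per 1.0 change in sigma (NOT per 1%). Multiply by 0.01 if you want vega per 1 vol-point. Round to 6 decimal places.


Answer: Vega = 11.075983

Derivation:
d1 = 0.5294973567; d2 = -0.0216378355
phi(d1) = 0.3467600425; exp(-qT) = 1.0000000000; exp(-rT) = 0.9431782404
Vega = S * exp(-qT) * phi(d1) * sqrt(T) = 26.0800 * 1.0000000000 * 0.3467600425 * 1.2247448714 = 11.075983


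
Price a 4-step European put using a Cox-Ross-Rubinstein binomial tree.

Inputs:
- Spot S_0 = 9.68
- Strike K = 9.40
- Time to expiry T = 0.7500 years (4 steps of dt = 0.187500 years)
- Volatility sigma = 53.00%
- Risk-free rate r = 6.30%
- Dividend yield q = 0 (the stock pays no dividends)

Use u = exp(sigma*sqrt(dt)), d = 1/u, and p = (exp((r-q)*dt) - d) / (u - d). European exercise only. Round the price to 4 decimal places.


Answer: Price = V(0,0) = 1.3022

Derivation:
dt = T/N = 0.187500
u = exp(sigma*sqrt(dt)) = 1.257967; d = 1/u = 0.794934
p = (exp((r-q)*dt) - d) / (u - d) = 0.468539
Discount per step: exp(-r*dt) = 0.988257
Stock lattice S(k, i) with i counting down-moves:
  k=0: S(0,0) = 9.6800
  k=1: S(1,0) = 12.1771; S(1,1) = 7.6950
  k=2: S(2,0) = 15.3184; S(2,1) = 9.6800; S(2,2) = 6.1170
  k=3: S(3,0) = 19.2701; S(3,1) = 12.1771; S(3,2) = 7.6950; S(3,3) = 4.8626
  k=4: S(4,0) = 24.2411; S(4,1) = 15.3184; S(4,2) = 9.6800; S(4,3) = 6.1170; S(4,4) = 3.8654
Terminal payoffs V(N, i) = max(K - S_T, 0):
  V(4,0) = 0.000000; V(4,1) = 0.000000; V(4,2) = 0.000000; V(4,3) = 3.283020; V(4,4) = 5.534562
Backward induction: V(k, i) = exp(-r*dt) * [p * V(k+1, i) + (1-p) * V(k+1, i+1)].
  V(3,0) = exp(-r*dt) * [p*0.000000 + (1-p)*0.000000] = 0.000000
  V(3,1) = exp(-r*dt) * [p*0.000000 + (1-p)*0.000000] = 0.000000
  V(3,2) = exp(-r*dt) * [p*0.000000 + (1-p)*3.283020] = 1.724309
  V(3,3) = exp(-r*dt) * [p*3.283020 + (1-p)*5.534562] = 4.427023
  V(2,0) = exp(-r*dt) * [p*0.000000 + (1-p)*0.000000] = 0.000000
  V(2,1) = exp(-r*dt) * [p*0.000000 + (1-p)*1.724309] = 0.905642
  V(2,2) = exp(-r*dt) * [p*1.724309 + (1-p)*4.427023] = 3.123581
  V(1,0) = exp(-r*dt) * [p*0.000000 + (1-p)*0.905642] = 0.475662
  V(1,1) = exp(-r*dt) * [p*0.905642 + (1-p)*3.123581] = 2.059914
  V(0,0) = exp(-r*dt) * [p*0.475662 + (1-p)*2.059914] = 1.302157


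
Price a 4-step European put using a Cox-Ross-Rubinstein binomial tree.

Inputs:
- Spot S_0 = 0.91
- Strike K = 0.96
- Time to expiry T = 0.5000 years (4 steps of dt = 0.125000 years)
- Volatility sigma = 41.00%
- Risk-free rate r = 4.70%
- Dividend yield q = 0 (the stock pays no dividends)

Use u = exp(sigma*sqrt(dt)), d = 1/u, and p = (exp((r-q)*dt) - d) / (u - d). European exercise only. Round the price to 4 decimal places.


Answer: Price = V(0,0) = 0.1219

Derivation:
dt = T/N = 0.125000
u = exp(sigma*sqrt(dt)) = 1.155990; d = 1/u = 0.865060
p = (exp((r-q)*dt) - d) / (u - d) = 0.484077
Discount per step: exp(-r*dt) = 0.994142
Stock lattice S(k, i) with i counting down-moves:
  k=0: S(0,0) = 0.9100
  k=1: S(1,0) = 1.0520; S(1,1) = 0.7872
  k=2: S(2,0) = 1.2160; S(2,1) = 0.9100; S(2,2) = 0.6810
  k=3: S(3,0) = 1.4057; S(3,1) = 1.0520; S(3,2) = 0.7872; S(3,3) = 0.5891
  k=4: S(4,0) = 1.6250; S(4,1) = 1.2160; S(4,2) = 0.9100; S(4,3) = 0.6810; S(4,4) = 0.5096
Terminal payoffs V(N, i) = max(K - S_T, 0):
  V(4,0) = 0.000000; V(4,1) = 0.000000; V(4,2) = 0.050000; V(4,3) = 0.279021; V(4,4) = 0.450405
Backward induction: V(k, i) = exp(-r*dt) * [p * V(k+1, i) + (1-p) * V(k+1, i+1)].
  V(3,0) = exp(-r*dt) * [p*0.000000 + (1-p)*0.000000] = 0.000000
  V(3,1) = exp(-r*dt) * [p*0.000000 + (1-p)*0.050000] = 0.025645
  V(3,2) = exp(-r*dt) * [p*0.050000 + (1-p)*0.279021] = 0.167172
  V(3,3) = exp(-r*dt) * [p*0.279021 + (1-p)*0.450405] = 0.365290
  V(2,0) = exp(-r*dt) * [p*0.000000 + (1-p)*0.025645] = 0.013153
  V(2,1) = exp(-r*dt) * [p*0.025645 + (1-p)*0.167172] = 0.098084
  V(2,2) = exp(-r*dt) * [p*0.167172 + (1-p)*0.365290] = 0.267807
  V(1,0) = exp(-r*dt) * [p*0.013153 + (1-p)*0.098084] = 0.056637
  V(1,1) = exp(-r*dt) * [p*0.098084 + (1-p)*0.267807] = 0.184561
  V(0,0) = exp(-r*dt) * [p*0.056637 + (1-p)*0.184561] = 0.121918


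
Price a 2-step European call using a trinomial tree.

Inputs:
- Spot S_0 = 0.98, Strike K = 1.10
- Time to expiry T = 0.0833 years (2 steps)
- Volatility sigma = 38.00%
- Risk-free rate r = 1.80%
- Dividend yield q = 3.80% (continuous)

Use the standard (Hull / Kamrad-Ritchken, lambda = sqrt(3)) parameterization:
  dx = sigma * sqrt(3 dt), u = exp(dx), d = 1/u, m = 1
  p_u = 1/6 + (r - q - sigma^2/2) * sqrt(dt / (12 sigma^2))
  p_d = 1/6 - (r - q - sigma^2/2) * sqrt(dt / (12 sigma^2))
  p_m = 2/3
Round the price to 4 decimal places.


Answer: Price = V(0,0) = 0.0085

Derivation:
dt = T/N = 0.041650; dx = sigma*sqrt(3*dt) = 0.134323
u = exp(dx) = 1.143763; d = 1/u = 0.874307
p_u = 0.152372, p_m = 0.666667, p_d = 0.180961
Discount per step: exp(-r*dt) = 0.999251
Stock lattice S(k, j) with j the centered position index:
  k=0: S(0,+0) = 0.9800
  k=1: S(1,-1) = 0.8568; S(1,+0) = 0.9800; S(1,+1) = 1.1209
  k=2: S(2,-2) = 0.7491; S(2,-1) = 0.8568; S(2,+0) = 0.9800; S(2,+1) = 1.1209; S(2,+2) = 1.2820
Terminal payoffs V(N, j) = max(S_T - K, 0):
  V(2,-2) = 0.000000; V(2,-1) = 0.000000; V(2,+0) = 0.000000; V(2,+1) = 0.020887; V(2,+2) = 0.182029
Backward induction: V(k, j) = exp(-r*dt) * [p_u * V(k+1, j+1) + p_m * V(k+1, j) + p_d * V(k+1, j-1)]
  V(1,-1) = exp(-r*dt) * [p_u*0.000000 + p_m*0.000000 + p_d*0.000000] = 0.000000
  V(1,+0) = exp(-r*dt) * [p_u*0.020887 + p_m*0.000000 + p_d*0.000000] = 0.003180
  V(1,+1) = exp(-r*dt) * [p_u*0.182029 + p_m*0.020887 + p_d*0.000000] = 0.041630
  V(0,+0) = exp(-r*dt) * [p_u*0.041630 + p_m*0.003180 + p_d*0.000000] = 0.008457
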